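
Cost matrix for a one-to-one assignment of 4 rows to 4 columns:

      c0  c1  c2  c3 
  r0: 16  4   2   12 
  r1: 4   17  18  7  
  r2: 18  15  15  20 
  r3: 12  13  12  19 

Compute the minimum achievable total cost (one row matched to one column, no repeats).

optimal assignment: row0→col2 (cost 2), row1→col3 (cost 7), row2→col1 (cost 15), row3→col0 (cost 12)
total = 2 + 7 + 15 + 12 = 36

Minimum assignment cost: 36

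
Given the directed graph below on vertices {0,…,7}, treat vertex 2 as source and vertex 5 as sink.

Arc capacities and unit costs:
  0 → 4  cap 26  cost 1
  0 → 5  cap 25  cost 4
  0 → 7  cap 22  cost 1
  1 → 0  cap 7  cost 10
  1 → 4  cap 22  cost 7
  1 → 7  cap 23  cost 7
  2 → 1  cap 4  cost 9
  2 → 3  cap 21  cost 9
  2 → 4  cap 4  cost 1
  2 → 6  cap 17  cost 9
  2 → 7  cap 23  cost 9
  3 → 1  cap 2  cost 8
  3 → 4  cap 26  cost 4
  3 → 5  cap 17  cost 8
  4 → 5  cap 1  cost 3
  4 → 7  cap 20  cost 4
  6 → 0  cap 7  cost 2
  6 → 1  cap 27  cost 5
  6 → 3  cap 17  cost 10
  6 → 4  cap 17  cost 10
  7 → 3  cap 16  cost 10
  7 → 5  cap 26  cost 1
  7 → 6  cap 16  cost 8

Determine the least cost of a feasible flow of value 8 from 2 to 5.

shortest-cost path #1: 2→4→5 push 1 @ unit cost 4 (adds 4)
shortest-cost path #2: 2→4→7→5 push 3 @ unit cost 6 (adds 18)
shortest-cost path #3: 2→7→5 push 4 @ unit cost 10 (adds 40)
total cost = 62

Minimum cost for 8 units: 62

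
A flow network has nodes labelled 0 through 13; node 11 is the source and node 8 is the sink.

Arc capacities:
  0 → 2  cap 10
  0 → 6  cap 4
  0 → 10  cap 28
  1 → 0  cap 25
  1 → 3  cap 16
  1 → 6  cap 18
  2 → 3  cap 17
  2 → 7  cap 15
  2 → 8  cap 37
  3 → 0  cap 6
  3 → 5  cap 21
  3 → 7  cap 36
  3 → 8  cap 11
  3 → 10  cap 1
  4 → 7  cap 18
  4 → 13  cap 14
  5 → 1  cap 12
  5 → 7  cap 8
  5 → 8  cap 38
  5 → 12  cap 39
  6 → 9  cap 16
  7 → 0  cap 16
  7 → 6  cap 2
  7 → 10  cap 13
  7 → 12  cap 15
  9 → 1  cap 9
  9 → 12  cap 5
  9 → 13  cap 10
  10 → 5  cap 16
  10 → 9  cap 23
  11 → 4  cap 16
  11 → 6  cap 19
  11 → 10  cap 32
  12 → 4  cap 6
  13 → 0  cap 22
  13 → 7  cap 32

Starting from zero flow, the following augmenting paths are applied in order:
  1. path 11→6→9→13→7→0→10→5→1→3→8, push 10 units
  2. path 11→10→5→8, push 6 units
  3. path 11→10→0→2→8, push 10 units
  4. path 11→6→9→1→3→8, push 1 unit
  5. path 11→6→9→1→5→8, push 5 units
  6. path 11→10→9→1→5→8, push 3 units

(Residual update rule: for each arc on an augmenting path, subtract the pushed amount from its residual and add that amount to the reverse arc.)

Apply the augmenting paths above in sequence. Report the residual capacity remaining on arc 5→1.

Residual capacity of (5,1): 10

after path 1 (11→6→9→13→7→0→10→5→1→3→8, push 10): res(5,1)=2
after path 2 (11→10→5→8, push 6): res(5,1)=2
after path 3 (11→10→0→2→8, push 10): res(5,1)=2
after path 4 (11→6→9→1→3→8, push 1): res(5,1)=2
after path 5 (11→6→9→1→5→8, push 5): res(5,1)=7
after path 6 (11→10→9→1→5→8, push 3): res(5,1)=10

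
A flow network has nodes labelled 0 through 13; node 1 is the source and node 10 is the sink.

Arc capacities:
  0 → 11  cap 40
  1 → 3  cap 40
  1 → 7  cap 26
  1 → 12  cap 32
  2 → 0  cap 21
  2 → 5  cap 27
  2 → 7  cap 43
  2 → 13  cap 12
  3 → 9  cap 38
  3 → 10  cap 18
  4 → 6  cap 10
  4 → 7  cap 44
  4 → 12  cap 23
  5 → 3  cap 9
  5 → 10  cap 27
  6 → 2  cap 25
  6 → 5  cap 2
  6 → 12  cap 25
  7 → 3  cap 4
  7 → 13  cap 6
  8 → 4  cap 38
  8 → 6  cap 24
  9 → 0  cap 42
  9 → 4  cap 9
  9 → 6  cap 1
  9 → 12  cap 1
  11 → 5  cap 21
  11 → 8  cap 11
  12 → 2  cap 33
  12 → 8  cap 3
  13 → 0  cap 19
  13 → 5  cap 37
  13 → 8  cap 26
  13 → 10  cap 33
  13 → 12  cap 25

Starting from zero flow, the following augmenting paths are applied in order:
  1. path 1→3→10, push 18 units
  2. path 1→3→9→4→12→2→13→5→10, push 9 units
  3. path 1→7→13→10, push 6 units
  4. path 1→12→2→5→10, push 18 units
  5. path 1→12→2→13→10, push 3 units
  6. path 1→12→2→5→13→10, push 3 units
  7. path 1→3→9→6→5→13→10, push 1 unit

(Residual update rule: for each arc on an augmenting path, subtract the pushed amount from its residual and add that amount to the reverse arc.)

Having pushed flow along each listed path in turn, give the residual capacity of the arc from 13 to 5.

after path 1 (1→3→10, push 18): res(13,5)=37
after path 2 (1→3→9→4→12→2→13→5→10, push 9): res(13,5)=28
after path 3 (1→7→13→10, push 6): res(13,5)=28
after path 4 (1→12→2→5→10, push 18): res(13,5)=28
after path 5 (1→12→2→13→10, push 3): res(13,5)=28
after path 6 (1→12→2→5→13→10, push 3): res(13,5)=31
after path 7 (1→3→9→6→5→13→10, push 1): res(13,5)=32

Residual capacity of (13,5): 32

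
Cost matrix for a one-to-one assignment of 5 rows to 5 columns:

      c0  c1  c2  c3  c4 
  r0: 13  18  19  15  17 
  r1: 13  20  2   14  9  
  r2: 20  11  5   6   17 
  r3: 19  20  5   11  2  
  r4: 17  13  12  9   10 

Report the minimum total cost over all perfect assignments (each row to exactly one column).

optimal assignment: row0→col0 (cost 13), row1→col2 (cost 2), row2→col3 (cost 6), row3→col4 (cost 2), row4→col1 (cost 13)
total = 13 + 2 + 6 + 2 + 13 = 36

Minimum assignment cost: 36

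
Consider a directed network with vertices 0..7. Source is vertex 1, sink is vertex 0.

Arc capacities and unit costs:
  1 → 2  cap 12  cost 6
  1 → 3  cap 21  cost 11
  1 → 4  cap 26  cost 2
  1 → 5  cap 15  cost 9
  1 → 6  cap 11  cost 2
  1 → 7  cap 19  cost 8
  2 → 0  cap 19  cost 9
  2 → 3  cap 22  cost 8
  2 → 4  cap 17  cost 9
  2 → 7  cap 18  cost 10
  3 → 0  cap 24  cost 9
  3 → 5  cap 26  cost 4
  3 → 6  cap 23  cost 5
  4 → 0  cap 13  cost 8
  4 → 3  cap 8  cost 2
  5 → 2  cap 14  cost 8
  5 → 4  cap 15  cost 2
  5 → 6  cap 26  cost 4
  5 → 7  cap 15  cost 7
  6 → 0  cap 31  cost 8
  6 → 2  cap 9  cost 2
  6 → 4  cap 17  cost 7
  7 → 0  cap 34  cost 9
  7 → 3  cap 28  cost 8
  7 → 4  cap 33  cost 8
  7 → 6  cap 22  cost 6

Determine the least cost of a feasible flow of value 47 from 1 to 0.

Minimum cost for 47 units: 575

shortest-cost path #1: 1→4→0 push 13 @ unit cost 10 (adds 130)
shortest-cost path #2: 1→6→0 push 11 @ unit cost 10 (adds 110)
shortest-cost path #3: 1→4→3→0 push 8 @ unit cost 13 (adds 104)
shortest-cost path #4: 1→2→0 push 12 @ unit cost 15 (adds 180)
shortest-cost path #5: 1→7→0 push 3 @ unit cost 17 (adds 51)
total cost = 575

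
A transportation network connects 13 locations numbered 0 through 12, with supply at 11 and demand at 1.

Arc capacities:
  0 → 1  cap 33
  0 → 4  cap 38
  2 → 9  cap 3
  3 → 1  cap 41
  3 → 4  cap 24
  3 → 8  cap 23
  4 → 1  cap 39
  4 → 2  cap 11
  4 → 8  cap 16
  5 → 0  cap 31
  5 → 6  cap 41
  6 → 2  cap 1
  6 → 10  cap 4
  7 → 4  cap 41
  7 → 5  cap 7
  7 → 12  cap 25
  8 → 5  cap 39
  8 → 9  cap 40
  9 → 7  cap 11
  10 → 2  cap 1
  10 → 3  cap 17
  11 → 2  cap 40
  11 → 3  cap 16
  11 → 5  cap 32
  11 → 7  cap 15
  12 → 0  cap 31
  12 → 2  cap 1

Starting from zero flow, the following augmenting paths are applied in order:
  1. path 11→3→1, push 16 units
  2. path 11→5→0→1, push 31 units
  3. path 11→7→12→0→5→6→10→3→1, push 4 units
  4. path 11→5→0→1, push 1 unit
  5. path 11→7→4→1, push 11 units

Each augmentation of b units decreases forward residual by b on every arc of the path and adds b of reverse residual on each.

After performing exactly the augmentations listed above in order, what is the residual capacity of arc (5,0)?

after path 1 (11→3→1, push 16): res(5,0)=31
after path 2 (11→5→0→1, push 31): res(5,0)=0
after path 3 (11→7→12→0→5→6→10→3→1, push 4): res(5,0)=4
after path 4 (11→5→0→1, push 1): res(5,0)=3
after path 5 (11→7→4→1, push 11): res(5,0)=3

Residual capacity of (5,0): 3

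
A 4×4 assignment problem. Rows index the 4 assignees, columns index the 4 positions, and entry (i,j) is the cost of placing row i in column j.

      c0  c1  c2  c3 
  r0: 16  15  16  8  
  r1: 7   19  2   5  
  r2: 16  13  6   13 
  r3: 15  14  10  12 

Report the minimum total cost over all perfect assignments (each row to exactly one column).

optimal assignment: row0→col3 (cost 8), row1→col0 (cost 7), row2→col2 (cost 6), row3→col1 (cost 14)
total = 8 + 7 + 6 + 14 = 35

Minimum assignment cost: 35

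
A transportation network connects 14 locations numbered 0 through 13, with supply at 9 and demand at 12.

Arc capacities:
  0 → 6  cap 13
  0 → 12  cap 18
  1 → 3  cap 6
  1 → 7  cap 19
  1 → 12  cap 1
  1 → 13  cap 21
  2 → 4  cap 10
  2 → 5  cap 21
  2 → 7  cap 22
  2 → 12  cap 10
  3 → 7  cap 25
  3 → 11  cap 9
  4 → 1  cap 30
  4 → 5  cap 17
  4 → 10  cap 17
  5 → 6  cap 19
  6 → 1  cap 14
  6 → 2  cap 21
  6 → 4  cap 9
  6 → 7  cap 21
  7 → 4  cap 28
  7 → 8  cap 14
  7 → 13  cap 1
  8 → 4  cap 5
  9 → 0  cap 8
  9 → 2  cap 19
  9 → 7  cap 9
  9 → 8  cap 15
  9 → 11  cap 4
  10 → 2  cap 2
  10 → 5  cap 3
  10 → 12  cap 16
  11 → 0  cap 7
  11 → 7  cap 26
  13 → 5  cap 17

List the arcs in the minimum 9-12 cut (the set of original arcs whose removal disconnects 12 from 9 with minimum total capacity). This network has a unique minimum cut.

Min-cut arcs: {(1,12), (2,12), (9,0), (10,12), (11,0)} (total capacity 42)

augment #1: 9→0→12 push 8
augment #2: 9→2→12 push 10
augment #3: 9→11→0→12 push 4
augment #4: 9→2→4→1→12 push 1
augment #5: 9→2→4→10→12 push 8
augment #6: 9→7→4→10→12 push 8
augment #7: 9→7→4→1→3→11→0→12 push 1
augment #8: 9→8→4→1→3→11→0→12 push 2
max flow = 42; residual-reachable set from 9 gives S-side
cut edges (S→T): {(1,12), (2,12), (9,0), (10,12), (11,0)} total cap 42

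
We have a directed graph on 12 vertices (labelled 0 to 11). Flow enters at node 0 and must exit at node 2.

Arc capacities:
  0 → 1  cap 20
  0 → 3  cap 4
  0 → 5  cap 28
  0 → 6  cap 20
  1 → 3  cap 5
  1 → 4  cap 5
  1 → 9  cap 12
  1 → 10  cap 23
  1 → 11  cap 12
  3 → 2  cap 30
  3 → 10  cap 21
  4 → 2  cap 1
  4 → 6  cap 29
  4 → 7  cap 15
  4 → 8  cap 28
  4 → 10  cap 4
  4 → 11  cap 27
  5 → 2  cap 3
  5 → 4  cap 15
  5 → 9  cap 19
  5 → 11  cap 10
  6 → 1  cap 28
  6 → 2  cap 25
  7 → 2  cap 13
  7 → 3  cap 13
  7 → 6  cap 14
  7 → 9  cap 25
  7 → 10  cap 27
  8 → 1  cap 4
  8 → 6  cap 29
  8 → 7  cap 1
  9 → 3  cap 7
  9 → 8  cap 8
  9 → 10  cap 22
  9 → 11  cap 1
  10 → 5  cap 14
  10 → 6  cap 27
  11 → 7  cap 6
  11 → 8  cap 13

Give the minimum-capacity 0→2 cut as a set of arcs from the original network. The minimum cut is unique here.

Min-cut arcs: {(0,3), (1,3), (4,2), (4,7), (5,2), (6,2), (8,7), (9,3), (11,7)} (total capacity 67)

augment #1: 0→3→2 push 4
augment #2: 0→5→2 push 3
augment #3: 0→6→2 push 20
augment #4: 0→1→3→2 push 5
augment #5: 0→1→4→2 push 1
augment #6: 0→1→4→6→2 push 4
augment #7: 0→1→9→3→2 push 7
augment #8: 0→1→10→6→2 push 1
augment #9: 0→1→11→7→2 push 2
augment #10: 0→5→4→7→2 push 11
augment #11: 0→5→4→7→3→2 push 4
augment #12: 0→5→11→7→3→2 push 4
augment #13: 0→5→9→8→7→3→2 push 1
max flow = 67; residual-reachable set from 0 gives S-side
cut edges (S→T): {(0,3), (1,3), (4,2), (4,7), (5,2), (6,2), (8,7), (9,3), (11,7)} total cap 67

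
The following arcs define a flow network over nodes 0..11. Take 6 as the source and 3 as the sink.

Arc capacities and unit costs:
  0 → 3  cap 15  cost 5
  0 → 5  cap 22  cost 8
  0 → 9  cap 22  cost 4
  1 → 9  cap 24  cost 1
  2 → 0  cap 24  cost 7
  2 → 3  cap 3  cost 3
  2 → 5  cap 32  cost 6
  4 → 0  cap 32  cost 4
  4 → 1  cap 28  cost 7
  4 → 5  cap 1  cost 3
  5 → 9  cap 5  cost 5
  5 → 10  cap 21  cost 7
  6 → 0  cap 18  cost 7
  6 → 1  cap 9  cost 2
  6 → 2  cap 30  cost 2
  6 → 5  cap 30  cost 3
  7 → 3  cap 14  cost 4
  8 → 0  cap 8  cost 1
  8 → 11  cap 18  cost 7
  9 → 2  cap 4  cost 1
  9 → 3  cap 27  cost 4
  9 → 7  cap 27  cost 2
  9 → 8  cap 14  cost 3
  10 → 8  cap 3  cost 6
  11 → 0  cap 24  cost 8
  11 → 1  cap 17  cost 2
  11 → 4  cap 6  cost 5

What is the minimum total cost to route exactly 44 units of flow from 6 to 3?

shortest-cost path #1: 6→2→3 push 3 @ unit cost 5 (adds 15)
shortest-cost path #2: 6→1→9→3 push 9 @ unit cost 7 (adds 63)
shortest-cost path #3: 6→0→3 push 15 @ unit cost 12 (adds 180)
shortest-cost path #4: 6→5→9→3 push 5 @ unit cost 12 (adds 60)
shortest-cost path #5: 6→0→9→3 push 3 @ unit cost 15 (adds 45)
shortest-cost path #6: 6→2→0→9→3 push 9 @ unit cost 17 (adds 153)
total cost = 516

Minimum cost for 44 units: 516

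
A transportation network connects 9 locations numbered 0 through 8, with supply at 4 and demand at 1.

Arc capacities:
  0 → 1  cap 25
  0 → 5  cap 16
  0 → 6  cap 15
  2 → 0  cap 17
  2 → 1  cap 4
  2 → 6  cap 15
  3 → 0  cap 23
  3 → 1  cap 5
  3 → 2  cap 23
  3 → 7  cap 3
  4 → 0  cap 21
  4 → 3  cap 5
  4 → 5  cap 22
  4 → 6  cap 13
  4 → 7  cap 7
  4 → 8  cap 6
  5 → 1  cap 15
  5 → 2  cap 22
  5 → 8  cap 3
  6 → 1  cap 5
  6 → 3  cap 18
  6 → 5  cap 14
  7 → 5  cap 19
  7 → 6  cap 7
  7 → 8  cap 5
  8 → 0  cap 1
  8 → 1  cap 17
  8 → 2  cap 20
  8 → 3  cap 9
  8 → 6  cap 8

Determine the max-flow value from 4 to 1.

augment #1: 4→0→1 bottleneck 21, total now 21
augment #2: 4→3→1 bottleneck 5, total now 26
augment #3: 4→5→1 bottleneck 15, total now 41
augment #4: 4→6→1 bottleneck 5, total now 46
augment #5: 4→8→1 bottleneck 6, total now 52
augment #6: 4→5→2→1 bottleneck 4, total now 56
augment #7: 4→5→8→1 bottleneck 3, total now 59
augment #8: 4→7→8→1 bottleneck 5, total now 64
augment #9: 4→6→3→0→1 bottleneck 4, total now 68

Maximum flow value: 68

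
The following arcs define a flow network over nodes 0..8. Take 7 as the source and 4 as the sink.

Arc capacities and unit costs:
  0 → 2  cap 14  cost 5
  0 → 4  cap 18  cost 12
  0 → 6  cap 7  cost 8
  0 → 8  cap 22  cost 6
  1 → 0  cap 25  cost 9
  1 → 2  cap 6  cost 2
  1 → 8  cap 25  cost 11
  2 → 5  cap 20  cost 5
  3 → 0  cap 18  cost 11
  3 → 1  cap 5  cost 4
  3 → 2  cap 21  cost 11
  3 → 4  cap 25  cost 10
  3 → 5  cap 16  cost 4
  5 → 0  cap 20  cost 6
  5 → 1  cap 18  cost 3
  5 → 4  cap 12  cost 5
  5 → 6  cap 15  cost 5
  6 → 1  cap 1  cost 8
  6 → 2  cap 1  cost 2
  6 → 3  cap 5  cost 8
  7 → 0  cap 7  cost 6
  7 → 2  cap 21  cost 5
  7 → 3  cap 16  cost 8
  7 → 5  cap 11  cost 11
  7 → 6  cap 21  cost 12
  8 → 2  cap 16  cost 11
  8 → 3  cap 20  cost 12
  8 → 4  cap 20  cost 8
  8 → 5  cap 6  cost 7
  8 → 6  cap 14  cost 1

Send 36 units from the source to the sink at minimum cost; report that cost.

Minimum cost for 36 units: 622

shortest-cost path #1: 7→2→5→4 push 12 @ unit cost 15 (adds 180)
shortest-cost path #2: 7→0→4 push 7 @ unit cost 18 (adds 126)
shortest-cost path #3: 7→3→4 push 16 @ unit cost 18 (adds 288)
shortest-cost path #4: 7→2→5→0→4 push 1 @ unit cost 28 (adds 28)
total cost = 622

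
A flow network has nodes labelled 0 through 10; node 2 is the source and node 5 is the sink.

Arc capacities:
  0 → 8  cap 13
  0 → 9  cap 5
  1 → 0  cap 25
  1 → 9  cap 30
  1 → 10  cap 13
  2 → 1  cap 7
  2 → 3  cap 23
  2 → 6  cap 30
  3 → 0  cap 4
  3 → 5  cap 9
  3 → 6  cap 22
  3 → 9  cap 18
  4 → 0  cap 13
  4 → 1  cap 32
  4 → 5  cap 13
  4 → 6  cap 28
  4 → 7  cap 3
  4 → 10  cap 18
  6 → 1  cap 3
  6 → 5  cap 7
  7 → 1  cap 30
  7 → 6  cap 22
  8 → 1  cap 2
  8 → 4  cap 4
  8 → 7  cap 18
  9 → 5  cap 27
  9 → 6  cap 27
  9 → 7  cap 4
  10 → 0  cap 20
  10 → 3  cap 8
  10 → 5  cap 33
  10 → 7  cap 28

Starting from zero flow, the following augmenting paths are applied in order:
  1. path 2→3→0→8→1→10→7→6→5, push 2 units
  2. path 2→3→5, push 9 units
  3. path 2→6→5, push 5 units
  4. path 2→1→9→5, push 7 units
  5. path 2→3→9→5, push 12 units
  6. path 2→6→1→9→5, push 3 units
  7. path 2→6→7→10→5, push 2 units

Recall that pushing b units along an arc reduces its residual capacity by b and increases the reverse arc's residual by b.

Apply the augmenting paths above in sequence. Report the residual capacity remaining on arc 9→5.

Residual capacity of (9,5): 5

after path 1 (2→3→0→8→1→10→7→6→5, push 2): res(9,5)=27
after path 2 (2→3→5, push 9): res(9,5)=27
after path 3 (2→6→5, push 5): res(9,5)=27
after path 4 (2→1→9→5, push 7): res(9,5)=20
after path 5 (2→3→9→5, push 12): res(9,5)=8
after path 6 (2→6→1→9→5, push 3): res(9,5)=5
after path 7 (2→6→7→10→5, push 2): res(9,5)=5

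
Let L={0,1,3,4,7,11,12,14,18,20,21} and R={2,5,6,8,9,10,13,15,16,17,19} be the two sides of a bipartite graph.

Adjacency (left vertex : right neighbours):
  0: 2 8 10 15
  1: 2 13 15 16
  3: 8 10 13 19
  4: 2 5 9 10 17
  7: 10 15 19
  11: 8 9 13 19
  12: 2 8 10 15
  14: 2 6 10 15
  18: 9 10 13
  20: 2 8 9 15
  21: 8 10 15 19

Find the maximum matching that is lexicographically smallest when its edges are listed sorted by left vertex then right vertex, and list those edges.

|M| = 10 (so the lex-smallest maximum matching has 10 edges)
process left vertices in ascending order; for each, take the smallest-labelled available neighbour that still permits 10 edges overall, or leave it unmatched if none does
lex-smallest matching: {0-2, 1-16, 3-8, 4-5, 7-10, 11-9, 12-15, 14-6, 18-13, 21-19}

Lex-smallest maximum matching: {(0,2), (1,16), (3,8), (4,5), (7,10), (11,9), (12,15), (14,6), (18,13), (21,19)}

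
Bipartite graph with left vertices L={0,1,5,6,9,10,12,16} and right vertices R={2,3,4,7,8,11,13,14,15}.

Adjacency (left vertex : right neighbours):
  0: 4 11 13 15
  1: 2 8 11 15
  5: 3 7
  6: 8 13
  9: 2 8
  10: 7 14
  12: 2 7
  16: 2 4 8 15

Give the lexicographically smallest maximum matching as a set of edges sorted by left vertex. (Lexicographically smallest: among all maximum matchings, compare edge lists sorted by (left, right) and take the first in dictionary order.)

Lex-smallest maximum matching: {(0,4), (1,2), (5,3), (6,13), (9,8), (10,14), (12,7), (16,15)}

|M| = 8 (so the lex-smallest maximum matching has 8 edges)
process left vertices in ascending order; for each, take the smallest-labelled available neighbour that still permits 8 edges overall, or leave it unmatched if none does
lex-smallest matching: {0-4, 1-2, 5-3, 6-13, 9-8, 10-14, 12-7, 16-15}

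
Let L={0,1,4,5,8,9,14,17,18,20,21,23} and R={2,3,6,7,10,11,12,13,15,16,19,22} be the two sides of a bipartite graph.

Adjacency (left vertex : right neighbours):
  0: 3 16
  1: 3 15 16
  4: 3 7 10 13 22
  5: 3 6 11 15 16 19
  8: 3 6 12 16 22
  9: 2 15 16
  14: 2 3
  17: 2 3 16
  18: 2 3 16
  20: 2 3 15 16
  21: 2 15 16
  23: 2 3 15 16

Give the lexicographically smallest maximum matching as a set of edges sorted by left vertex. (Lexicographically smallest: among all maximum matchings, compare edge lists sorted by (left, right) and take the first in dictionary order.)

|M| = 7 (so the lex-smallest maximum matching has 7 edges)
process left vertices in ascending order; for each, take the smallest-labelled available neighbour that still permits 7 edges overall, or leave it unmatched if none does
lex-smallest matching: {0-3, 1-15, 4-7, 5-6, 8-12, 9-2, 17-16}

Lex-smallest maximum matching: {(0,3), (1,15), (4,7), (5,6), (8,12), (9,2), (17,16)}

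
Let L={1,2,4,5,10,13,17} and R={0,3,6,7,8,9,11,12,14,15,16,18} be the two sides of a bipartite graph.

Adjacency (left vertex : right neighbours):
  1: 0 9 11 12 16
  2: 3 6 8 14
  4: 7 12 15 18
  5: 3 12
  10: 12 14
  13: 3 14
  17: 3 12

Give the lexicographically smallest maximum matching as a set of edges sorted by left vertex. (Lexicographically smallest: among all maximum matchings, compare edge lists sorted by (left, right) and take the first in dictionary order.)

|M| = 6 (so the lex-smallest maximum matching has 6 edges)
process left vertices in ascending order; for each, take the smallest-labelled available neighbour that still permits 6 edges overall, or leave it unmatched if none does
lex-smallest matching: {1-0, 2-6, 4-7, 5-3, 10-12, 13-14}

Lex-smallest maximum matching: {(1,0), (2,6), (4,7), (5,3), (10,12), (13,14)}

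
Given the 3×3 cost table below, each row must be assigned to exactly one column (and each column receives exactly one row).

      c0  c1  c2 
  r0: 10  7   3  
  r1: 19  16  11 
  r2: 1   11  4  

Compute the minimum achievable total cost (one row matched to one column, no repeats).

optimal assignment: row0→col1 (cost 7), row1→col2 (cost 11), row2→col0 (cost 1)
total = 7 + 11 + 1 = 19

Minimum assignment cost: 19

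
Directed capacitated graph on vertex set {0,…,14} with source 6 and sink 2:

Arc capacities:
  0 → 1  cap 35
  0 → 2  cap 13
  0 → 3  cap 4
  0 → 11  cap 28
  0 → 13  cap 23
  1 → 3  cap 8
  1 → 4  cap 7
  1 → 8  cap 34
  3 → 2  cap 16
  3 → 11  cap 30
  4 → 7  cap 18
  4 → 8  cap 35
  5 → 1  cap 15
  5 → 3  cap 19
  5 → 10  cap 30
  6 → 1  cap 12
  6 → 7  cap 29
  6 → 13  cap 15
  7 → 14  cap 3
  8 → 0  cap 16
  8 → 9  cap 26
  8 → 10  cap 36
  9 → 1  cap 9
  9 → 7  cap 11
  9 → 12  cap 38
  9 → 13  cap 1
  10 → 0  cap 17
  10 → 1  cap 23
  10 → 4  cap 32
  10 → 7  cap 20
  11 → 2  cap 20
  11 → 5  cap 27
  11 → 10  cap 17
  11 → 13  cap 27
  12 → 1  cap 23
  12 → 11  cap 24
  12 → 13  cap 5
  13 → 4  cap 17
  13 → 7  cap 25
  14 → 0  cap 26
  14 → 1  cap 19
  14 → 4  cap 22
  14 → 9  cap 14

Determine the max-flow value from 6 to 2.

augment #1: 6→1→3→2 bottleneck 8, total now 8
augment #2: 6→1→8→0→2 bottleneck 4, total now 12
augment #3: 6→7→14→0→2 bottleneck 3, total now 15
augment #4: 6→13→4→8→0→2 bottleneck 6, total now 21
augment #5: 6→13→4→8→0→3→2 bottleneck 4, total now 25
augment #6: 6→13→4→8→0→11→2 bottleneck 2, total now 27
augment #7: 6→13→4→8→9→12→11→2 bottleneck 3, total now 30

Maximum flow value: 30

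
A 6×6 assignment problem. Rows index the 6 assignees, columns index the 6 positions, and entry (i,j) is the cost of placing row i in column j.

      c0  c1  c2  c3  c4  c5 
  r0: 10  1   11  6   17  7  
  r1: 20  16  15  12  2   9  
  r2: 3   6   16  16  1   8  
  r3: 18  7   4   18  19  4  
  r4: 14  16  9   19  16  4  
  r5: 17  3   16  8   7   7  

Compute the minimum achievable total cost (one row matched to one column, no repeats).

one of 2 optimal assignments: row0→col1 (cost 1), row1→col4 (cost 2), row2→col0 (cost 3), row3→col2 (cost 4), row4→col5 (cost 4), row5→col3 (cost 8)
total = 1 + 2 + 3 + 4 + 4 + 8 = 22

Minimum assignment cost: 22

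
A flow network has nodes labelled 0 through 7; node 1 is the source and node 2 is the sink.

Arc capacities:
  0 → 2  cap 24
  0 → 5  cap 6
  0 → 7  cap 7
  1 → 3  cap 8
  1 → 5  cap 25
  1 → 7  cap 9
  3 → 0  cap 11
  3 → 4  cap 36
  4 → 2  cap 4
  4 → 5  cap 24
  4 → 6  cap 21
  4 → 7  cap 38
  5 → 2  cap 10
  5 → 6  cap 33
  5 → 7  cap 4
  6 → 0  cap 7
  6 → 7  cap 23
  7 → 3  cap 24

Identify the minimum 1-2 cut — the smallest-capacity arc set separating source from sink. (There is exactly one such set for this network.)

augment #1: 1→5→2 push 10
augment #2: 1→3→0→2 push 8
augment #3: 1→5→6→0→2 push 7
augment #4: 1→7→3→0→2 push 3
augment #5: 1→7→3→4→2 push 4
max flow = 32; residual-reachable set from 1 gives S-side
cut edges (S→T): {(3,0), (4,2), (5,2), (6,0)} total cap 32

Min-cut arcs: {(3,0), (4,2), (5,2), (6,0)} (total capacity 32)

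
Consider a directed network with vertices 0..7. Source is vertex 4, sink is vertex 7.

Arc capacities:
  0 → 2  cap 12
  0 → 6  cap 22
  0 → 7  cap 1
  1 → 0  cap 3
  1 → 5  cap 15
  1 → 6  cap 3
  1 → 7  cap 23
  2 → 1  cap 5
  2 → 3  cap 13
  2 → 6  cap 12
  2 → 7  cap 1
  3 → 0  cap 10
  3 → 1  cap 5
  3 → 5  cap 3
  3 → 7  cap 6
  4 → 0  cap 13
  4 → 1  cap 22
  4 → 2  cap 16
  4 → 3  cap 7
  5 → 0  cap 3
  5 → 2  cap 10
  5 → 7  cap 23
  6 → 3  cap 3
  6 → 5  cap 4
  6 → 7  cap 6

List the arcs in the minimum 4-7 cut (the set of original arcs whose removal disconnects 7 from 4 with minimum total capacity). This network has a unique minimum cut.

augment #1: 4→0→7 push 1
augment #2: 4→1→7 push 22
augment #3: 4→2→7 push 1
augment #4: 4→3→7 push 6
augment #5: 4→0→6→7 push 6
augment #6: 4→2→1→7 push 1
augment #7: 4→3→5→7 push 1
augment #8: 4→0→6→5→7 push 4
augment #9: 4→2→1→5→7 push 4
augment #10: 4→2→3→5→7 push 2
augment #11: 4→2→3→1→5→7 push 5
max flow = 53; residual-reachable set from 4 gives S-side
cut edges (S→T): {(0,7), (2,1), (2,7), (3,1), (3,5), (3,7), (4,1), (6,5), (6,7)} total cap 53

Min-cut arcs: {(0,7), (2,1), (2,7), (3,1), (3,5), (3,7), (4,1), (6,5), (6,7)} (total capacity 53)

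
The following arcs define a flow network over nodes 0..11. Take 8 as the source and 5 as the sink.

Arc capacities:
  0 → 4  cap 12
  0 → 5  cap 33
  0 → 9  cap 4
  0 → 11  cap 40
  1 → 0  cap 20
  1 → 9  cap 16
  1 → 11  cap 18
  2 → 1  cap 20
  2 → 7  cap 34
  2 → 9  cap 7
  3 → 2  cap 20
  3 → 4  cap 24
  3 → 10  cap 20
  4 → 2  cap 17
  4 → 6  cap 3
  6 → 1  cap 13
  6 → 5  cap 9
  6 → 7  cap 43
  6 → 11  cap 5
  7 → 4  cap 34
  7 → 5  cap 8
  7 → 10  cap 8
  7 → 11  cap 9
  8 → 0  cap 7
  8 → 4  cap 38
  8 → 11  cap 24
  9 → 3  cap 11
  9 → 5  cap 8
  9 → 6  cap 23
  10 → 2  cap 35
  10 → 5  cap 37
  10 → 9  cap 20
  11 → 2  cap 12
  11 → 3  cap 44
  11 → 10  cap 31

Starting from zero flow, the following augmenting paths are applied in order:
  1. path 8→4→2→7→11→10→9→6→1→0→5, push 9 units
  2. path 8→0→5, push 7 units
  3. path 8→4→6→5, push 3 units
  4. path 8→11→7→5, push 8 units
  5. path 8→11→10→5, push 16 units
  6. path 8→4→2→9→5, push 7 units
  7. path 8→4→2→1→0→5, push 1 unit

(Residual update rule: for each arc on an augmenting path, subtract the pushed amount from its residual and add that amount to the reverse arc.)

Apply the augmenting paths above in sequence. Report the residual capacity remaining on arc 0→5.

after path 1 (8→4→2→7→11→10→9→6→1→0→5, push 9): res(0,5)=24
after path 2 (8→0→5, push 7): res(0,5)=17
after path 3 (8→4→6→5, push 3): res(0,5)=17
after path 4 (8→11→7→5, push 8): res(0,5)=17
after path 5 (8→11→10→5, push 16): res(0,5)=17
after path 6 (8→4→2→9→5, push 7): res(0,5)=17
after path 7 (8→4→2→1→0→5, push 1): res(0,5)=16

Residual capacity of (0,5): 16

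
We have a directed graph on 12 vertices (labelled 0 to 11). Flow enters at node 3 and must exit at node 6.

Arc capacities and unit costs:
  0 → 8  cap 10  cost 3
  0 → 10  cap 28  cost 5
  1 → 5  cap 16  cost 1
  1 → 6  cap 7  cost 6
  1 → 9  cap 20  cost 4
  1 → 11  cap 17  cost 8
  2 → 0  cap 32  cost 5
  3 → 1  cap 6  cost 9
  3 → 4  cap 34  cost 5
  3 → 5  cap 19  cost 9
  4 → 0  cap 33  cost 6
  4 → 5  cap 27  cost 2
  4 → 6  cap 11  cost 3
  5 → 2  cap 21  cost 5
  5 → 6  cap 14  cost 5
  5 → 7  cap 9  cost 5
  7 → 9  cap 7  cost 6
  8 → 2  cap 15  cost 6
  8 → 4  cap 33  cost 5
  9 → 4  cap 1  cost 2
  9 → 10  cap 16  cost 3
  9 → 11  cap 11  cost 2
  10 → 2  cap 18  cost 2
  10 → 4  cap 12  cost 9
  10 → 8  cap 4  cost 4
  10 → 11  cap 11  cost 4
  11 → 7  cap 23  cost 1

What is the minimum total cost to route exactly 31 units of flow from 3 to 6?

shortest-cost path #1: 3→4→6 push 11 @ unit cost 8 (adds 88)
shortest-cost path #2: 3→4→5→6 push 14 @ unit cost 12 (adds 168)
shortest-cost path #3: 3→1→6 push 6 @ unit cost 15 (adds 90)
total cost = 346

Minimum cost for 31 units: 346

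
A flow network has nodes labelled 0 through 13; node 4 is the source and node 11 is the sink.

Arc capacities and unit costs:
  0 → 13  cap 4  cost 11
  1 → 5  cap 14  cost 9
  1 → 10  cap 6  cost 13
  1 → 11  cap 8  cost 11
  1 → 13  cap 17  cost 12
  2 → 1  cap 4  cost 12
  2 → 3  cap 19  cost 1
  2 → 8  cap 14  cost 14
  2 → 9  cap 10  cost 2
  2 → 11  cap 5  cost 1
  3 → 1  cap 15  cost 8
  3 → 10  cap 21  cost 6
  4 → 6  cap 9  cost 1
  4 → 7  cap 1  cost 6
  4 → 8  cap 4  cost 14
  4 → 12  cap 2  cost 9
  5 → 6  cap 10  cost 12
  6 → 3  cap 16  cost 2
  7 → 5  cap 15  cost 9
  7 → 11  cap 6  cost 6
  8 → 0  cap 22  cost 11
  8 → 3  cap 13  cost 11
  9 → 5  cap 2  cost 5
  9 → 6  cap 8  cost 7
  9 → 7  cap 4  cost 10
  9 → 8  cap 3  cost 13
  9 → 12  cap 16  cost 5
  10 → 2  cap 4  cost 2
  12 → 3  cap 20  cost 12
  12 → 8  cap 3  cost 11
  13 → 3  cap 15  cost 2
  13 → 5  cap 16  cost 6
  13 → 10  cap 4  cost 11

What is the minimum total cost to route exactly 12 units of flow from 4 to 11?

shortest-cost path #1: 4→7→11 push 1 @ unit cost 12 (adds 12)
shortest-cost path #2: 4→6→3→10→2→11 push 4 @ unit cost 12 (adds 48)
shortest-cost path #3: 4→6→3→1→11 push 5 @ unit cost 22 (adds 110)
shortest-cost path #4: 4→12→3→1→11 push 2 @ unit cost 40 (adds 80)
total cost = 250

Minimum cost for 12 units: 250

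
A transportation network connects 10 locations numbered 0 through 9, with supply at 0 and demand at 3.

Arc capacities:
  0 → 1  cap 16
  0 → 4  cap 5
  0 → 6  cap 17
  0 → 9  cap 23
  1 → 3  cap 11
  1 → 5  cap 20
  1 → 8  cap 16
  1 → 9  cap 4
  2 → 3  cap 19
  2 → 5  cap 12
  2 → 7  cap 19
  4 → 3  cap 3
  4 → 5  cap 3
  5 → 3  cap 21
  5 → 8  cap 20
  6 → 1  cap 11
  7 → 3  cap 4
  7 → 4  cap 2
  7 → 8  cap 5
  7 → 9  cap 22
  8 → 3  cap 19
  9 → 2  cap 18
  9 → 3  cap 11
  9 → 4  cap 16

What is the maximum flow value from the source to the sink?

augment #1: 0→1→3 bottleneck 11, total now 11
augment #2: 0→4→3 bottleneck 3, total now 14
augment #3: 0→9→3 bottleneck 11, total now 25
augment #4: 0→1→5→3 bottleneck 5, total now 30
augment #5: 0→4→5→3 bottleneck 2, total now 32
augment #6: 0→9→2→3 bottleneck 12, total now 44
augment #7: 0→6→1→5→3 bottleneck 11, total now 55

Maximum flow value: 55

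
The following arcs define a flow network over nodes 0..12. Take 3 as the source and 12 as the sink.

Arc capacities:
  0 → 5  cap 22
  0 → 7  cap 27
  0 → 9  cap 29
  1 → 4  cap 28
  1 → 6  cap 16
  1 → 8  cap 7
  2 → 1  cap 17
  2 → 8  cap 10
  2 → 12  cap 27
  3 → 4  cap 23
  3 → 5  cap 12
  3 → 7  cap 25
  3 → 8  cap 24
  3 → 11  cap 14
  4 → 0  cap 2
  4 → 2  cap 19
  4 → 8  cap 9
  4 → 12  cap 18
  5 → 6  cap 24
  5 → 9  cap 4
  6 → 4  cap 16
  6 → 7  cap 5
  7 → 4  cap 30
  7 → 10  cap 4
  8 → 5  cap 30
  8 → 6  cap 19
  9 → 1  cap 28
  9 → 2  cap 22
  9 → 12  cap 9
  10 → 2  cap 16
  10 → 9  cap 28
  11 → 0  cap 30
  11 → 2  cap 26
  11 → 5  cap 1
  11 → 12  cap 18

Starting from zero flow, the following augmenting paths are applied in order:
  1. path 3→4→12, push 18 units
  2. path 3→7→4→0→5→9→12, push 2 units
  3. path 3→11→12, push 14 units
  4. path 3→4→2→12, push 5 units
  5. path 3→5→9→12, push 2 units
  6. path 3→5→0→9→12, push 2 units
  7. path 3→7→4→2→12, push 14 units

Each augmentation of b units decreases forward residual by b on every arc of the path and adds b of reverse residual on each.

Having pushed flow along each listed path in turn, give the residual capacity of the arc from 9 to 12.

Residual capacity of (9,12): 3

after path 1 (3→4→12, push 18): res(9,12)=9
after path 2 (3→7→4→0→5→9→12, push 2): res(9,12)=7
after path 3 (3→11→12, push 14): res(9,12)=7
after path 4 (3→4→2→12, push 5): res(9,12)=7
after path 5 (3→5→9→12, push 2): res(9,12)=5
after path 6 (3→5→0→9→12, push 2): res(9,12)=3
after path 7 (3→7→4→2→12, push 14): res(9,12)=3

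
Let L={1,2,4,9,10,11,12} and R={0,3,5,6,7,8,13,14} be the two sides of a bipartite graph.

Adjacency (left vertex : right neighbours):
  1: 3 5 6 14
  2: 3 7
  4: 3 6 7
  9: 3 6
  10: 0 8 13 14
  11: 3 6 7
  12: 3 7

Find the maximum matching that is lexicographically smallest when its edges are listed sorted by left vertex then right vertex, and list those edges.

Lex-smallest maximum matching: {(1,5), (2,3), (4,6), (10,0), (11,7)}

|M| = 5 (so the lex-smallest maximum matching has 5 edges)
process left vertices in ascending order; for each, take the smallest-labelled available neighbour that still permits 5 edges overall, or leave it unmatched if none does
lex-smallest matching: {1-5, 2-3, 4-6, 10-0, 11-7}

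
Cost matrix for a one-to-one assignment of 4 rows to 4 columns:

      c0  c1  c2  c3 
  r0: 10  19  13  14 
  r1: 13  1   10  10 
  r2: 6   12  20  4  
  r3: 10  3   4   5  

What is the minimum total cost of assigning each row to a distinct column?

Minimum assignment cost: 19

optimal assignment: row0→col0 (cost 10), row1→col1 (cost 1), row2→col3 (cost 4), row3→col2 (cost 4)
total = 10 + 1 + 4 + 4 = 19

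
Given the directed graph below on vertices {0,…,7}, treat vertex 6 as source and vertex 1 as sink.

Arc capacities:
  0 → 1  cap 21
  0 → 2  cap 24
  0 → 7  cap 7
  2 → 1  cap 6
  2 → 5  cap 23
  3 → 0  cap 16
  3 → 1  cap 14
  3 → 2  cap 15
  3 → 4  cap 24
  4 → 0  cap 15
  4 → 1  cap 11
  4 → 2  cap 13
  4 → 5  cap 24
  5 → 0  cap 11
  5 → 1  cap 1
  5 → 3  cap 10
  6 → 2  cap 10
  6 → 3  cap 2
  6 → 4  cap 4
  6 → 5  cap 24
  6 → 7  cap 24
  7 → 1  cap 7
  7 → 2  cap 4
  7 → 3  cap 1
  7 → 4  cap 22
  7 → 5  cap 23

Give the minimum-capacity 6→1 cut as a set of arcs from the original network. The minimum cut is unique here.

Min-cut arcs: {(2,1), (5,0), (5,1), (5,3), (6,3), (6,4), (6,7)} (total capacity 58)

augment #1: 6→2→1 push 6
augment #2: 6→3→1 push 2
augment #3: 6→4→1 push 4
augment #4: 6→5→1 push 1
augment #5: 6→7→1 push 7
augment #6: 6→5→0→1 push 11
augment #7: 6→5→3→1 push 10
augment #8: 6→7→3→1 push 1
augment #9: 6→7→4→1 push 7
augment #10: 6→7→4→0→1 push 9
max flow = 58; residual-reachable set from 6 gives S-side
cut edges (S→T): {(2,1), (5,0), (5,1), (5,3), (6,3), (6,4), (6,7)} total cap 58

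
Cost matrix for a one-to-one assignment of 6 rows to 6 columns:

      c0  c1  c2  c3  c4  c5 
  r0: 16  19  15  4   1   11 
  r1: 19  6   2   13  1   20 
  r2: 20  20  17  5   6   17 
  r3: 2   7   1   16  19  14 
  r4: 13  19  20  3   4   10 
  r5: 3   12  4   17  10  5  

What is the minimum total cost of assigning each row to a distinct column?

optimal assignment: row0→col4 (cost 1), row1→col1 (cost 6), row2→col3 (cost 5), row3→col2 (cost 1), row4→col5 (cost 10), row5→col0 (cost 3)
total = 1 + 6 + 5 + 1 + 10 + 3 = 26

Minimum assignment cost: 26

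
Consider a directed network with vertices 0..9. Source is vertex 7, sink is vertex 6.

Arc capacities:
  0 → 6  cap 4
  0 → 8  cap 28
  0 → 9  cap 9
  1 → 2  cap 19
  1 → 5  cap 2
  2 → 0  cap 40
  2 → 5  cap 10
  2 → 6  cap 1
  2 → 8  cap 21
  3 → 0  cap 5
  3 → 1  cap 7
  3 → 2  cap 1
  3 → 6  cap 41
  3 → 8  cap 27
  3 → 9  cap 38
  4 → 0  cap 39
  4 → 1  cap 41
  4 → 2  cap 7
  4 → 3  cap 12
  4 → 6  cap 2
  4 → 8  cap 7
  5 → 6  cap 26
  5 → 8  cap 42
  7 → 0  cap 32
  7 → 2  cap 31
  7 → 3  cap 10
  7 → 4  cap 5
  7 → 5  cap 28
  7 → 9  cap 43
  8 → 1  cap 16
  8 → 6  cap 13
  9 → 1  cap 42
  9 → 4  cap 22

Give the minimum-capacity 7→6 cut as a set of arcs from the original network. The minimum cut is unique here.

Min-cut arcs: {(0,6), (2,6), (4,3), (4,6), (5,6), (7,3), (8,6)} (total capacity 68)

augment #1: 7→0→6 push 4
augment #2: 7→2→6 push 1
augment #3: 7→3→6 push 10
augment #4: 7→4→6 push 2
augment #5: 7→5→6 push 26
augment #6: 7→0→8→6 push 13
augment #7: 7→4→3→6 push 3
augment #8: 7→9→4→3→6 push 9
max flow = 68; residual-reachable set from 7 gives S-side
cut edges (S→T): {(0,6), (2,6), (4,3), (4,6), (5,6), (7,3), (8,6)} total cap 68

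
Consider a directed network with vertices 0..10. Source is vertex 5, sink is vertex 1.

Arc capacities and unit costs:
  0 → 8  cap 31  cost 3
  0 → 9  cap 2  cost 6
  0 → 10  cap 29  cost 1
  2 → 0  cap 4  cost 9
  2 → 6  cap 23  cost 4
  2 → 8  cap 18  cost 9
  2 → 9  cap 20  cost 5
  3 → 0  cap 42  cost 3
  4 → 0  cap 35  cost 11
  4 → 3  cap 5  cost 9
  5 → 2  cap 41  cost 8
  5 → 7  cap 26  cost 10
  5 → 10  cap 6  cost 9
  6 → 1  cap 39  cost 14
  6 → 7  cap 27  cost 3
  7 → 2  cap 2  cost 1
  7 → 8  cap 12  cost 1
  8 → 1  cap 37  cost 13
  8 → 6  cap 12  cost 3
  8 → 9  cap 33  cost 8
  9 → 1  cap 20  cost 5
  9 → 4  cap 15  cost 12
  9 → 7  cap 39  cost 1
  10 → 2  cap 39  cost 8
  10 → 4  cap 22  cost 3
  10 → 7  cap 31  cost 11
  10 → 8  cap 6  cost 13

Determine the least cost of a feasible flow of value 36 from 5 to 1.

shortest-cost path #1: 5→2→9→1 push 20 @ unit cost 18 (adds 360)
shortest-cost path #2: 5→7→8→1 push 12 @ unit cost 24 (adds 288)
shortest-cost path #3: 5→2→6→1 push 4 @ unit cost 26 (adds 104)
total cost = 752

Minimum cost for 36 units: 752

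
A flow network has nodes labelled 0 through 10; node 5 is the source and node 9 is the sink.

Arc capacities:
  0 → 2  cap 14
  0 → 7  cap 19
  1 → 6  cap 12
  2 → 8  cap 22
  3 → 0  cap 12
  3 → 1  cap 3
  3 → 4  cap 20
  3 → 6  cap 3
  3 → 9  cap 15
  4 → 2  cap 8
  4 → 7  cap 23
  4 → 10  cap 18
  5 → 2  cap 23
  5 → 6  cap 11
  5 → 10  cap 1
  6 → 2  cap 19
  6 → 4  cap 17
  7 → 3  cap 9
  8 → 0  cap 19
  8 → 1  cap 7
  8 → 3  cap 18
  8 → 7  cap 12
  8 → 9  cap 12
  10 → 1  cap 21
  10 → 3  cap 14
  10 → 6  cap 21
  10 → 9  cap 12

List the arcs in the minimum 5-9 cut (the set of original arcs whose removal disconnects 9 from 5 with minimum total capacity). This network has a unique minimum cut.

Min-cut arcs: {(2,8), (5,6), (5,10)} (total capacity 34)

augment #1: 5→10→9 push 1
augment #2: 5→2→8→9 push 12
augment #3: 5→2→8→3→9 push 10
augment #4: 5→6→4→10→9 push 11
max flow = 34; residual-reachable set from 5 gives S-side
cut edges (S→T): {(2,8), (5,6), (5,10)} total cap 34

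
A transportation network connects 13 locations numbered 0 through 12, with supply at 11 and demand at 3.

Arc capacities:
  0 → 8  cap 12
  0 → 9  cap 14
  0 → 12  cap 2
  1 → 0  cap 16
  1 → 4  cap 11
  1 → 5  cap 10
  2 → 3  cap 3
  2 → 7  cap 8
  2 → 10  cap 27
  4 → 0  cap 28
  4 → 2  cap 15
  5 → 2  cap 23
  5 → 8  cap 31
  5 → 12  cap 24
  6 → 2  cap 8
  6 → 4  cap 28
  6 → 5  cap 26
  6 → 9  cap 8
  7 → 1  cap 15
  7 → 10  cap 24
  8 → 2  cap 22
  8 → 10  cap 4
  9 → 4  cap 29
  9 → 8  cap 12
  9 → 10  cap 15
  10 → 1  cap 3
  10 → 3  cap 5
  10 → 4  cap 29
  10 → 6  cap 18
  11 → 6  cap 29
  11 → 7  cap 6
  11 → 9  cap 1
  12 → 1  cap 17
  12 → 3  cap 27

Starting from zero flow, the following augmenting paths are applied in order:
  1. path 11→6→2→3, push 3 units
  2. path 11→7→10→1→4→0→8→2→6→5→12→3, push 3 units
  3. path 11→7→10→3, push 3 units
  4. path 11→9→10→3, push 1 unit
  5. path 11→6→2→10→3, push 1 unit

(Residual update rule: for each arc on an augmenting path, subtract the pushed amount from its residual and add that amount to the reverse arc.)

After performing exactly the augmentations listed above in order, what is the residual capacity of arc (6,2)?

Residual capacity of (6,2): 7

after path 1 (11→6→2→3, push 3): res(6,2)=5
after path 2 (11→7→10→1→4→0→8→2→6→5→12→3, push 3): res(6,2)=8
after path 3 (11→7→10→3, push 3): res(6,2)=8
after path 4 (11→9→10→3, push 1): res(6,2)=8
after path 5 (11→6→2→10→3, push 1): res(6,2)=7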